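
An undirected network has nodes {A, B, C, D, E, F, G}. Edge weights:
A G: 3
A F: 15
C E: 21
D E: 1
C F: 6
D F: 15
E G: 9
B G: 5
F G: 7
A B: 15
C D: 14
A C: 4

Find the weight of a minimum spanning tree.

28

Prim, starting at B.
Step 1: frontier [B G 5, A B 15] → take B G (5); add G.
Step 2: frontier [A B 15, A G 3, F G 7, E G 9] → take A G (3); add A.
Step 3: frontier [A C 4, A F 15, F G 7, E G 9] → take A C (4); add C.
Step 4: frontier [A F 15, C F 6, C D 14, C E 21, F G 7, E G 9] → take C F (6); add F.
Step 5: frontier [C D 14, C E 21, D F 15, E G 9] → take E G (9); add E.
Step 6: frontier [C D 14, D E 1, D F 15] → take D E (1); add D.
MST edges: B G, A G, A C, C F, E G, D E; total weight 5+3+4+6+9+1 = 28.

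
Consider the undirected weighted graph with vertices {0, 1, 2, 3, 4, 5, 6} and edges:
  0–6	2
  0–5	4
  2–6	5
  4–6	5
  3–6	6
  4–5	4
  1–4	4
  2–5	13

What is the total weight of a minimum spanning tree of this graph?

Prim's algorithm from 5:
Step 1: cheapest edge leaving the tree is 0–5 (4); add 0.
Step 2: cheapest edge leaving the tree is 0–6 (2); add 6.
Step 3: cheapest edge leaving the tree is 4–5 (4); add 4.
Step 4: cheapest edge leaving the tree is 1–4 (4); add 1.
Step 5: cheapest edge leaving the tree is 2–6 (5); add 2.
Step 6: cheapest edge leaving the tree is 3–6 (6); add 3.
MST edges: 0–5, 0–6, 4–5, 1–4, 2–6, 3–6; total weight 4+2+4+4+5+6 = 25.

25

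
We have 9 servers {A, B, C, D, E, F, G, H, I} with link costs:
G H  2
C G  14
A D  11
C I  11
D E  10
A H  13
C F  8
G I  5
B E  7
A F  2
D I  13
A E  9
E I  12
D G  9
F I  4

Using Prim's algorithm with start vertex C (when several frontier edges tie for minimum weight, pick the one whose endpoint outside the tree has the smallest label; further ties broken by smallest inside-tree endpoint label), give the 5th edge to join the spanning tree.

G-H

Grow the tree from C using Prim:
Step 1: cheapest edge leaving the tree is C F (8); add F.
Step 2: cheapest edge leaving the tree is A F (2); add A.
Step 3: cheapest edge leaving the tree is F I (4); add I.
Step 4: cheapest edge leaving the tree is G I (5); add G.
Step 5: cheapest edge leaving the tree is G H (2); add H.
Step 6: cheapest edge leaving the tree is D G (9); add D.
Step 7: cheapest edge leaving the tree is A E (9); add E.
Step 8: cheapest edge leaving the tree is B E (7); add B.
The 5th edge added is G H.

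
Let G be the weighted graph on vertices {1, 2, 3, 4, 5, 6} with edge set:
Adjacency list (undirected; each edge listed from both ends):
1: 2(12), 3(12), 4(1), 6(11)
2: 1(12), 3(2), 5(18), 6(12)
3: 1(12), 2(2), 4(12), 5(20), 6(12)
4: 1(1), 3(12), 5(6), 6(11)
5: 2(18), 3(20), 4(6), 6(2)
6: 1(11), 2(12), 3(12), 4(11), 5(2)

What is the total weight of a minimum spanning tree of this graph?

Kruskal's algorithm — process edges by increasing weight (ties by edge label):
1-4 (1): add — endpoints in different components.
2-3 (2): add — endpoints in different components.
5-6 (2): add — endpoints in different components.
4-5 (6): add — endpoints in different components.
1-6 (11): skip — 1 and 6 already connected.
4-6 (11): skip — 4 and 6 already connected.
1-2 (12): add — endpoints in different components.
MST edges: 1-4, 2-3, 5-6, 4-5, 1-2; total weight 1+2+2+6+12 = 23.

23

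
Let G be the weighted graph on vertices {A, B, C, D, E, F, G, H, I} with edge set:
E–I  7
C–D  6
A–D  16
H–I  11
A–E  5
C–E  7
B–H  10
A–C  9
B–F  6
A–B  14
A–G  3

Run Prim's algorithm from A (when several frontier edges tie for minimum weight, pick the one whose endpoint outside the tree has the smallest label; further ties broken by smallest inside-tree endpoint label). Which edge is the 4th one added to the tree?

Prim, starting at A.
Step 1: frontier [A–G 3, A–E 5, A–C 9, A–B 14, A–D 16] → take A–G (3); add G.
Step 2: frontier [A–E 5, A–C 9, A–B 14, A–D 16] → take A–E (5); add E.
Step 3: frontier [A–C 9, A–B 14, A–D 16, C–E 7, E–I 7] → take C–E (7); add C.
Step 4: frontier [A–B 14, A–D 16, C–D 6, E–I 7] → take C–D (6); add D.
Step 5: frontier [A–B 14, E–I 7] → take E–I (7); add I.
Step 6: frontier [A–B 14, H–I 11] → take H–I (11); add H.
Step 7: frontier [A–B 14, B–H 10] → take B–H (10); add B.
Step 8: frontier [B–F 6] → take B–F (6); add F.
The 4th edge added is C–D.

C-D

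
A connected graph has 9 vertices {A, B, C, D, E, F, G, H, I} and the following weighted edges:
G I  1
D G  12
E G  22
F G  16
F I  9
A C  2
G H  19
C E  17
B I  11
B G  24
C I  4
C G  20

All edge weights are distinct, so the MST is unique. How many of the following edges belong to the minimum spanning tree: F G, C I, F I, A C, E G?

Kruskal's algorithm — process edges by increasing weight (ties by edge label):
G I (1): add — endpoints in different components.
A C (2): add — endpoints in different components.
C I (4): add — endpoints in different components.
F I (9): add — endpoints in different components.
B I (11): add — endpoints in different components.
D G (12): add — endpoints in different components.
F G (16): skip — F and G already connected.
C E (17): add — endpoints in different components.
G H (19): add — endpoints in different components.
MST edge set: {G I, A C, C I, F I, B I, D G, C E, G H}.
Of the listed edges, {C I, F I, A C} are in the MST → 3.

3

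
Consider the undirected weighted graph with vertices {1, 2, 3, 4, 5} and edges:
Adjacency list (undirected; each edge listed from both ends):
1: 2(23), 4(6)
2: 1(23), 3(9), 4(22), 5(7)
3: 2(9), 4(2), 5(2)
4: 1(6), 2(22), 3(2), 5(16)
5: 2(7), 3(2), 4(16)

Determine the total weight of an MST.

Prim, starting at 5.
Step 1: frontier [3-5 2, 2-5 7, 4-5 16] → take 3-5 (2); add 3.
Step 2: frontier [3-4 2, 2-3 9, 2-5 7, 4-5 16] → take 3-4 (2); add 4.
Step 3: frontier [2-3 9, 1-4 6, 2-4 22, 2-5 7] → take 1-4 (6); add 1.
Step 4: frontier [1-2 23, 2-3 9, 2-4 22, 2-5 7] → take 2-5 (7); add 2.
MST edges: 3-5, 3-4, 1-4, 2-5; total weight 2+2+6+7 = 17.

17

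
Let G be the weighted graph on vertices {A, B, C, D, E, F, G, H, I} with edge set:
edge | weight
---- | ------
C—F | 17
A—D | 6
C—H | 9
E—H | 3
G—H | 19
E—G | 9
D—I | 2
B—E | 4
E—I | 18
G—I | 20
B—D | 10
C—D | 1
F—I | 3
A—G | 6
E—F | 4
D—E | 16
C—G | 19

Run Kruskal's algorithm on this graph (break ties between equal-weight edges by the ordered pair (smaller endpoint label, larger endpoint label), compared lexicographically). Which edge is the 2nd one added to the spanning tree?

D-I

Kruskal: consider edges lightest-first.
C—D (1): add — endpoints in different components.
D—I (2): add — endpoints in different components.
E—H (3): add — endpoints in different components.
F—I (3): add — endpoints in different components.
B—E (4): add — endpoints in different components.
E—F (4): add — endpoints in different components.
A—D (6): add — endpoints in different components.
A—G (6): add — endpoints in different components.
The 2nd edge added is D—I.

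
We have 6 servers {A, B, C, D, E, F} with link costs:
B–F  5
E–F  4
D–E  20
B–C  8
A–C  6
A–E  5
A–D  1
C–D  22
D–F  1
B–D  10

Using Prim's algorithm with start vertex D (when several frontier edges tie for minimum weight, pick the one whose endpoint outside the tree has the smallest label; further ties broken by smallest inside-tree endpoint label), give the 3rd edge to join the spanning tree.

E-F

Grow the tree from D using Prim:
Step 1: cheapest edge leaving the tree is A–D (1); add A.
Step 2: cheapest edge leaving the tree is D–F (1); add F.
Step 3: cheapest edge leaving the tree is E–F (4); add E.
Step 4: cheapest edge leaving the tree is B–F (5); add B.
Step 5: cheapest edge leaving the tree is A–C (6); add C.
The 3rd edge added is E–F.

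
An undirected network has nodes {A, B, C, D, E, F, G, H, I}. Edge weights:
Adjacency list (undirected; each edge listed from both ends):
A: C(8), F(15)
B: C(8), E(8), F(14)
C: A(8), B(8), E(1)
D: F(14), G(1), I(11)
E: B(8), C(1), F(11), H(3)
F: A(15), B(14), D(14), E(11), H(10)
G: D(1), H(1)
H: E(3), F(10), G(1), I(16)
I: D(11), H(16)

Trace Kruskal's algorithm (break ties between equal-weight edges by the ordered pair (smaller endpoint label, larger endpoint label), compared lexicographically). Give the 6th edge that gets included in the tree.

B-C

Kruskal's algorithm — process edges by increasing weight (ties by edge label):
C-E (1): add — endpoints in different components.
D-G (1): add — endpoints in different components.
G-H (1): add — endpoints in different components.
E-H (3): add — endpoints in different components.
A-C (8): add — endpoints in different components.
B-C (8): add — endpoints in different components.
B-E (8): skip — B and E already connected.
F-H (10): add — endpoints in different components.
D-I (11): add — endpoints in different components.
The 6th edge added is B-C.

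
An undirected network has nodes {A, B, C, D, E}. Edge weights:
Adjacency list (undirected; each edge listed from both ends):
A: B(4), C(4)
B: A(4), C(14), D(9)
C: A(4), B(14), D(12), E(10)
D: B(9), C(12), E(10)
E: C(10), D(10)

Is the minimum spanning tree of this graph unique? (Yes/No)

Kruskal: consider edges lightest-first.
A B (4): add. Components now {A,B} {C} {D} {E}
A C (4): add. Components now {A,B,C} {D} {E}
B D (9): add. Components now {A,B,C,D} {E}
C E (10): add. Components now {A,B,C,D,E}
Non-tree edge D E has weight 10, equal to the heaviest edge on its tree cycle — swapping gives another MST of the same weight. Not unique.

No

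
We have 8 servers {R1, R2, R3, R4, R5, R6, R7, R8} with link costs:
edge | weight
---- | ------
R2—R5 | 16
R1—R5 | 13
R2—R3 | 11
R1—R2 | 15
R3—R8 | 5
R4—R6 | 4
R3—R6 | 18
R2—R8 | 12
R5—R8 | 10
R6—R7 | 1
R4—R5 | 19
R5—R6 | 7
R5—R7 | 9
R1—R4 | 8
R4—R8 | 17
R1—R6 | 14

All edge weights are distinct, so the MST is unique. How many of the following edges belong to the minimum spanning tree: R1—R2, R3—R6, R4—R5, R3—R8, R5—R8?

Sort edges by weight, then run Kruskal:
R6—R7 (1): add — endpoints in different components.
R4—R6 (4): add — endpoints in different components.
R3—R8 (5): add — endpoints in different components.
R5—R6 (7): add — endpoints in different components.
R1—R4 (8): add — endpoints in different components.
R5—R7 (9): skip — R5 and R7 already connected.
R5—R8 (10): add — endpoints in different components.
R2—R3 (11): add — endpoints in different components.
MST edge set: {R6—R7, R4—R6, R3—R8, R5—R6, R1—R4, R5—R8, R2—R3}.
Of the listed edges, {R3—R8, R5—R8} are in the MST → 2.

2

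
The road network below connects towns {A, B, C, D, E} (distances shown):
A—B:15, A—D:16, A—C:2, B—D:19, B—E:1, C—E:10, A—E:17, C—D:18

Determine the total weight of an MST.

Grow the tree from E using Prim:
Step 1: cheapest edge leaving the tree is B—E (1); add B.
Step 2: cheapest edge leaving the tree is C—E (10); add C.
Step 3: cheapest edge leaving the tree is A—C (2); add A.
Step 4: cheapest edge leaving the tree is A—D (16); add D.
MST edges: B—E, C—E, A—C, A—D; total weight 1+10+2+16 = 29.

29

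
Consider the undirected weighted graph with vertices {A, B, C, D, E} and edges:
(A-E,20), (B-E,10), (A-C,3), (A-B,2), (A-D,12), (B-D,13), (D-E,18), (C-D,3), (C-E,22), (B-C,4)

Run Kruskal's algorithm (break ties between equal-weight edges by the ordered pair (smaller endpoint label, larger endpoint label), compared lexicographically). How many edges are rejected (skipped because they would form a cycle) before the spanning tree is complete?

Sort edges by weight, then run Kruskal:
A-B (2): add. Components now {A,B} {C} {D} {E}
A-C (3): add. Components now {A,B,C} {D} {E}
C-D (3): add. Components now {A,B,C,D} {E}
B-C (4): skip — B and C already connected.
B-E (10): add. Components now {A,B,C,D,E}
Edges rejected before the tree was complete: 1.

1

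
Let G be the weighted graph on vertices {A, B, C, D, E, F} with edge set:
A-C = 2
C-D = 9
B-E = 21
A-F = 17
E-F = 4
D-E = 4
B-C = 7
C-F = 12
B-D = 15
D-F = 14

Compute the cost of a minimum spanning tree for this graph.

26

Prim, starting at A.
Step 1: cheapest edge leaving the tree is A-C (2); add C.
Step 2: cheapest edge leaving the tree is B-C (7); add B.
Step 3: cheapest edge leaving the tree is C-D (9); add D.
Step 4: cheapest edge leaving the tree is D-E (4); add E.
Step 5: cheapest edge leaving the tree is E-F (4); add F.
MST edges: A-C, B-C, C-D, D-E, E-F; total weight 2+7+9+4+4 = 26.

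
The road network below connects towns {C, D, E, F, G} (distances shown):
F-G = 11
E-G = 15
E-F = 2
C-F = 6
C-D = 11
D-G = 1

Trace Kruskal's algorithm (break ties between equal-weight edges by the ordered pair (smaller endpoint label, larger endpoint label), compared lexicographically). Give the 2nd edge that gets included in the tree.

Kruskal: consider edges lightest-first.
D-G (1): add — endpoints in different components.
E-F (2): add — endpoints in different components.
C-F (6): add — endpoints in different components.
C-D (11): add — endpoints in different components.
The 2nd edge added is E-F.

E-F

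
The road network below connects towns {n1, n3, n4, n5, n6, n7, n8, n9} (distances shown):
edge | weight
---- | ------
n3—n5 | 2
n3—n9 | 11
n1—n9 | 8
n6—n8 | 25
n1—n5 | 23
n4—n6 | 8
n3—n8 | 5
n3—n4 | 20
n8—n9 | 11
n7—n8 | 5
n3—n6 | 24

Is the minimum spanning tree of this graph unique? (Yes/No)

Sort edges by weight, then run Kruskal:
n3—n5 (2): add — endpoints in different components.
n3—n8 (5): add — endpoints in different components.
n7—n8 (5): add — endpoints in different components.
n1—n9 (8): add — endpoints in different components.
n4—n6 (8): add — endpoints in different components.
n3—n9 (11): add — endpoints in different components.
n8—n9 (11): skip — n9 and n8 already connected.
n3—n4 (20): add — endpoints in different components.
Non-tree edge n8—n9 has weight 11, equal to the heaviest edge on its tree cycle — swapping gives another MST of the same weight. Not unique.

No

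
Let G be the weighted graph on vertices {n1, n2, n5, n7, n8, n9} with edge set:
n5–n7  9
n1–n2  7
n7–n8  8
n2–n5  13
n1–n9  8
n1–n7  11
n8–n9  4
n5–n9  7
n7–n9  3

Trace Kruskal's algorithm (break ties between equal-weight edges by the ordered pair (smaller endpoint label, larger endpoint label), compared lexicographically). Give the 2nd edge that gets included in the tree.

Kruskal's algorithm — process edges by increasing weight (ties by edge label):
n7–n9 (3): add — endpoints in different components.
n8–n9 (4): add — endpoints in different components.
n1–n2 (7): add — endpoints in different components.
n5–n9 (7): add — endpoints in different components.
n1–n9 (8): add — endpoints in different components.
The 2nd edge added is n8–n9.

n8-n9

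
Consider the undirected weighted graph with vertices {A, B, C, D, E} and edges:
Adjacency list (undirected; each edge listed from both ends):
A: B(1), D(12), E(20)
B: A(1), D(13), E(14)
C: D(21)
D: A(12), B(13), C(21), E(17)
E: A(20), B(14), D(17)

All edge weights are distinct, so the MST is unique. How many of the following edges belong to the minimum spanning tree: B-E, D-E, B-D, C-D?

2

Kruskal: consider edges lightest-first.
A-B (1): add — endpoints in different components.
A-D (12): add — endpoints in different components.
B-D (13): skip — B and D already connected.
B-E (14): add — endpoints in different components.
D-E (17): skip — D and E already connected.
A-E (20): skip — A and E already connected.
C-D (21): add — endpoints in different components.
MST edge set: {A-B, A-D, B-E, C-D}.
Of the listed edges, {B-E, C-D} are in the MST → 2.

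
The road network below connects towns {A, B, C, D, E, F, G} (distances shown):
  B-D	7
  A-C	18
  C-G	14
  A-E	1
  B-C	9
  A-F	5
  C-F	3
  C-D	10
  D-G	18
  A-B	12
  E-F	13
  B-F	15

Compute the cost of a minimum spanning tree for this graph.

39

Grow the tree from A using Prim:
Step 1: frontier [A-E 1, A-F 5, A-B 12, A-C 18] → take A-E (1); add E.
Step 2: frontier [A-F 5, A-B 12, A-C 18, E-F 13] → take A-F (5); add F.
Step 3: frontier [A-B 12, A-C 18, C-F 3, B-F 15] → take C-F (3); add C.
Step 4: frontier [A-B 12, B-C 9, C-D 10, C-G 14, B-F 15] → take B-C (9); add B.
Step 5: frontier [B-D 7, C-D 10, C-G 14] → take B-D (7); add D.
Step 6: frontier [C-G 14, D-G 18] → take C-G (14); add G.
MST edges: A-E, A-F, C-F, B-C, B-D, C-G; total weight 1+5+3+9+7+14 = 39.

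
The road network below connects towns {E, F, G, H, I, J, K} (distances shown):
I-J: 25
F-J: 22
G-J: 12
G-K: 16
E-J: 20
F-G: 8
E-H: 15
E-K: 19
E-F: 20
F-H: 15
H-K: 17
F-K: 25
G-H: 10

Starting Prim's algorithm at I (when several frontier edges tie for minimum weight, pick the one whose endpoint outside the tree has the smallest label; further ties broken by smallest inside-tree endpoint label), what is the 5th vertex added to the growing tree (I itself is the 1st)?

H

Prim, starting at I.
Step 1: frontier [I-J 25] → take I-J (25); add J.
Step 2: frontier [G-J 12, E-J 20, F-J 22] → take G-J (12); add G.
Step 3: frontier [F-G 8, G-H 10, G-K 16, E-J 20, F-J 22] → take F-G (8); add F.
Step 4: frontier [F-H 15, E-F 20, F-K 25, G-H 10, G-K 16, E-J 20] → take G-H (10); add H.
Step 5: frontier [E-F 20, F-K 25, G-K 16, E-H 15, H-K 17, E-J 20] → take E-H (15); add E.
Step 6: frontier [E-K 19, F-K 25, G-K 16, H-K 17] → take G-K (16); add K.
Vertex order: I, J, G, F, H, E, K. The 5th vertex is H.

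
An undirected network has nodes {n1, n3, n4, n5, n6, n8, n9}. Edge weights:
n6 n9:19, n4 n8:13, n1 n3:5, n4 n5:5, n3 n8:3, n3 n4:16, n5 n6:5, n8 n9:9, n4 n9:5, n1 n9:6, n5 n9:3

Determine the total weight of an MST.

27

Grow the tree from n1 using Prim:
Step 1: frontier [n1 n3 5, n1 n9 6] → take n1 n3 (5); add n3.
Step 2: frontier [n1 n9 6, n3 n8 3, n3 n4 16] → take n3 n8 (3); add n8.
Step 3: frontier [n1 n9 6, n3 n4 16, n8 n9 9, n4 n8 13] → take n1 n9 (6); add n9.
Step 4: frontier [n3 n4 16, n4 n8 13, n5 n9 3, n4 n9 5, n6 n9 19] → take n5 n9 (3); add n5.
Step 5: frontier [n3 n4 16, n4 n5 5, n5 n6 5, n4 n8 13, n4 n9 5, n6 n9 19] → take n4 n5 (5); add n4.
Step 6: frontier [n5 n6 5, n6 n9 19] → take n5 n6 (5); add n6.
MST edges: n1 n3, n3 n8, n1 n9, n5 n9, n4 n5, n5 n6; total weight 5+3+6+3+5+5 = 27.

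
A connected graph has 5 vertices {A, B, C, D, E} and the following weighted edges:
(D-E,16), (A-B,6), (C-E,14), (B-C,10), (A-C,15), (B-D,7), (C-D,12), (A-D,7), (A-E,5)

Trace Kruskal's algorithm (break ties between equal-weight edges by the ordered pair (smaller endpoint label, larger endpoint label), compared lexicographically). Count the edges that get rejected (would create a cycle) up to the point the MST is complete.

Sort edges by weight, then run Kruskal:
A-E (5): add. Components now {A,E} {B} {C} {D}
A-B (6): add. Components now {A,B,E} {C} {D}
A-D (7): add. Components now {A,B,D,E} {C}
B-D (7): skip — B and D already connected.
B-C (10): add. Components now {A,B,C,D,E}
Edges rejected before the tree was complete: 1.

1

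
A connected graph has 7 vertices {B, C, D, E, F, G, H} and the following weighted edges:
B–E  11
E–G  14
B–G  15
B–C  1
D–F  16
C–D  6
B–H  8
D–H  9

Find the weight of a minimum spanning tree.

Prim, starting at B.
Step 1: frontier [B–C 1, B–H 8, B–E 11, B–G 15] → take B–C (1); add C.
Step 2: frontier [B–H 8, B–E 11, B–G 15, C–D 6] → take C–D (6); add D.
Step 3: frontier [B–H 8, B–E 11, B–G 15, D–H 9, D–F 16] → take B–H (8); add H.
Step 4: frontier [B–E 11, B–G 15, D–F 16] → take B–E (11); add E.
Step 5: frontier [B–G 15, D–F 16, E–G 14] → take E–G (14); add G.
Step 6: frontier [D–F 16] → take D–F (16); add F.
MST edges: B–C, C–D, B–H, B–E, E–G, D–F; total weight 1+6+8+11+14+16 = 56.

56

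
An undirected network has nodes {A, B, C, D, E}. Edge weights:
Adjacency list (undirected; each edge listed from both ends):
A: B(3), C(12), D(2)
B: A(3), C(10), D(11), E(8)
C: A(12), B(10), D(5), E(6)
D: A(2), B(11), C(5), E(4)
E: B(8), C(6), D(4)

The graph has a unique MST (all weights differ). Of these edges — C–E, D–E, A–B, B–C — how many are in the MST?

Kruskal's algorithm — process edges by increasing weight (ties by edge label):
A–D (2): add. Components now {A,D} {B} {C} {E}
A–B (3): add. Components now {A,B,D} {C} {E}
D–E (4): add. Components now {A,B,D,E} {C}
C–D (5): add. Components now {A,B,C,D,E}
MST edge set: {A–D, A–B, D–E, C–D}.
Of the listed edges, {D–E, A–B} are in the MST → 2.

2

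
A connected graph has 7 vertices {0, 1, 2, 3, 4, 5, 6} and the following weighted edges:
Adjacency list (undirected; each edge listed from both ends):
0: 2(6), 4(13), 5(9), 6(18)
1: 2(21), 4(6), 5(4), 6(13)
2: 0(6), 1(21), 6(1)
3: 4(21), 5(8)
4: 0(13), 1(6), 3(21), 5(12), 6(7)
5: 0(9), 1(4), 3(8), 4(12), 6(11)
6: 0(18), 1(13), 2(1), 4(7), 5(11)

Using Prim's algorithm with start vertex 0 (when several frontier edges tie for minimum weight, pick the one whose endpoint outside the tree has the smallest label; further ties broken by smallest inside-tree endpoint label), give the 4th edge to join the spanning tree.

1-4

Prim, starting at 0.
Step 1: frontier [0 2 6, 0 5 9, 0 4 13, 0 6 18] → take 0 2 (6); add 2.
Step 2: frontier [0 5 9, 0 4 13, 0 6 18, 2 6 1, 1 2 21] → take 2 6 (1); add 6.
Step 3: frontier [0 5 9, 0 4 13, 1 2 21, 4 6 7, 5 6 11, 1 6 13] → take 4 6 (7); add 4.
Step 4: frontier [0 5 9, 1 2 21, 1 4 6, 4 5 12, 3 4 21, 5 6 11, 1 6 13] → take 1 4 (6); add 1.
Step 5: frontier [0 5 9, 1 5 4, 4 5 12, 3 4 21, 5 6 11] → take 1 5 (4); add 5.
Step 6: frontier [3 4 21, 3 5 8] → take 3 5 (8); add 3.
The 4th edge added is 1 4.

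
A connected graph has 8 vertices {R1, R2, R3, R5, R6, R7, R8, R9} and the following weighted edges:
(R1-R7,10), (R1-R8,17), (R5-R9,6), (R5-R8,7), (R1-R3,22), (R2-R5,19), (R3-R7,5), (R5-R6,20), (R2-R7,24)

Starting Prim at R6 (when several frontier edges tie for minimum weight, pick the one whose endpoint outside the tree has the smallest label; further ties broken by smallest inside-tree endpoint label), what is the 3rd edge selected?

Prim's algorithm from R6:
Step 1: cheapest edge leaving the tree is R5-R6 (20); add R5.
Step 2: cheapest edge leaving the tree is R5-R9 (6); add R9.
Step 3: cheapest edge leaving the tree is R5-R8 (7); add R8.
Step 4: cheapest edge leaving the tree is R1-R8 (17); add R1.
Step 5: cheapest edge leaving the tree is R1-R7 (10); add R7.
Step 6: cheapest edge leaving the tree is R3-R7 (5); add R3.
Step 7: cheapest edge leaving the tree is R2-R5 (19); add R2.
The 3rd edge added is R5-R8.

R5-R8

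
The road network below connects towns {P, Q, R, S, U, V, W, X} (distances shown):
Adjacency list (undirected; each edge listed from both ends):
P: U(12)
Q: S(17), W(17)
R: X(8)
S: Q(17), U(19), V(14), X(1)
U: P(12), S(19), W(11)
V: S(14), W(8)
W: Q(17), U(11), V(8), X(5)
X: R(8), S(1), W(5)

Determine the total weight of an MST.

62

Grow the tree from U using Prim:
Step 1: frontier [U W 11, P U 12, S U 19] → take U W (11); add W.
Step 2: frontier [P U 12, S U 19, W X 5, V W 8, Q W 17] → take W X (5); add X.
Step 3: frontier [P U 12, S U 19, V W 8, Q W 17, S X 1, R X 8] → take S X (1); add S.
Step 4: frontier [S V 14, Q S 17, P U 12, V W 8, Q W 17, R X 8] → take R X (8); add R.
Step 5: frontier [S V 14, Q S 17, P U 12, V W 8, Q W 17] → take V W (8); add V.
Step 6: frontier [Q S 17, P U 12, Q W 17] → take P U (12); add P.
Step 7: frontier [Q S 17, Q W 17] → take Q S (17); add Q.
MST edges: U W, W X, S X, R X, V W, P U, Q S; total weight 11+5+1+8+8+12+17 = 62.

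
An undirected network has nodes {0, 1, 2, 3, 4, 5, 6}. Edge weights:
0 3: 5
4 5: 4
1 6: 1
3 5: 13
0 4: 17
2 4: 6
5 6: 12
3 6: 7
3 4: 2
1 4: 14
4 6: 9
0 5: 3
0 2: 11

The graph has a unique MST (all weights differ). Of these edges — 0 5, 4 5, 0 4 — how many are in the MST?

Kruskal's algorithm — process edges by increasing weight (ties by edge label):
1 6 (1): add — endpoints in different components.
3 4 (2): add — endpoints in different components.
0 5 (3): add — endpoints in different components.
4 5 (4): add — endpoints in different components.
0 3 (5): skip — 0 and 3 already connected.
2 4 (6): add — endpoints in different components.
3 6 (7): add — endpoints in different components.
MST edge set: {1 6, 3 4, 0 5, 4 5, 2 4, 3 6}.
Of the listed edges, {0 5, 4 5} are in the MST → 2.

2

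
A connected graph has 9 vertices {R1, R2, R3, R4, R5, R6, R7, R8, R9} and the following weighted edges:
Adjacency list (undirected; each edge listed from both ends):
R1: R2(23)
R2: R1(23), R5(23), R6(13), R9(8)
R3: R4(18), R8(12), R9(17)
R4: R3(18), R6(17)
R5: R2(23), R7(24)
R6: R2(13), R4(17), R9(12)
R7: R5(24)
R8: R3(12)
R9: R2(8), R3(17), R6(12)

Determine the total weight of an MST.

Kruskal: consider edges lightest-first.
R2–R9 (8): add — endpoints in different components.
R3–R8 (12): add — endpoints in different components.
R6–R9 (12): add — endpoints in different components.
R2–R6 (13): skip — R6 and R2 already connected.
R3–R9 (17): add — endpoints in different components.
R4–R6 (17): add — endpoints in different components.
R3–R4 (18): skip — R3 and R4 already connected.
R1–R2 (23): add — endpoints in different components.
R2–R5 (23): add — endpoints in different components.
R5–R7 (24): add — endpoints in different components.
MST edges: R2–R9, R3–R8, R6–R9, R3–R9, R4–R6, R1–R2, R2–R5, R5–R7; total weight 8+12+12+17+17+23+23+24 = 136.

136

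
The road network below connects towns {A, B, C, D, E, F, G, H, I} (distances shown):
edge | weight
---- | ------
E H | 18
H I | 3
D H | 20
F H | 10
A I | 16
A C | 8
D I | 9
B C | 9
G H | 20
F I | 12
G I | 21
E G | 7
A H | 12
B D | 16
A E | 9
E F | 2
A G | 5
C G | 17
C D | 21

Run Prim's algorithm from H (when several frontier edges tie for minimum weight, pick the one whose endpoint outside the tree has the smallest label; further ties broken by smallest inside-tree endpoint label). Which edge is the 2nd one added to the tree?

D-I

Prim's algorithm from H:
Step 1: cheapest edge leaving the tree is H I (3); add I.
Step 2: cheapest edge leaving the tree is D I (9); add D.
Step 3: cheapest edge leaving the tree is F H (10); add F.
Step 4: cheapest edge leaving the tree is E F (2); add E.
Step 5: cheapest edge leaving the tree is E G (7); add G.
Step 6: cheapest edge leaving the tree is A G (5); add A.
Step 7: cheapest edge leaving the tree is A C (8); add C.
Step 8: cheapest edge leaving the tree is B C (9); add B.
The 2nd edge added is D I.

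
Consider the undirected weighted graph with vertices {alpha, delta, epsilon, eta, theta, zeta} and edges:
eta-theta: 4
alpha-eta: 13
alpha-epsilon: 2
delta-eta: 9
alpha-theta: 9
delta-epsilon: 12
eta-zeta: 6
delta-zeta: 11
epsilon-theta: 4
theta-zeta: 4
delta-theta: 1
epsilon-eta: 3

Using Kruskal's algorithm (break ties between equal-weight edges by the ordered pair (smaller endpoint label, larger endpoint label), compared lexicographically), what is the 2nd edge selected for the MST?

Sort edges by weight, then run Kruskal:
delta-theta (1): add — endpoints in different components.
alpha-epsilon (2): add — endpoints in different components.
epsilon-eta (3): add — endpoints in different components.
epsilon-theta (4): add — endpoints in different components.
eta-theta (4): skip — theta and eta already connected.
theta-zeta (4): add — endpoints in different components.
The 2nd edge added is alpha-epsilon.

alpha-epsilon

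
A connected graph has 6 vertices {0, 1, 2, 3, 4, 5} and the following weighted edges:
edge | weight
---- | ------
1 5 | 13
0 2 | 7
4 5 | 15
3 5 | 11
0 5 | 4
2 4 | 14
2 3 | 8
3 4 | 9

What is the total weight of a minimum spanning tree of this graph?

Prim, starting at 5.
Step 1: cheapest edge leaving the tree is 0 5 (4); add 0.
Step 2: cheapest edge leaving the tree is 0 2 (7); add 2.
Step 3: cheapest edge leaving the tree is 2 3 (8); add 3.
Step 4: cheapest edge leaving the tree is 3 4 (9); add 4.
Step 5: cheapest edge leaving the tree is 1 5 (13); add 1.
MST edges: 0 5, 0 2, 2 3, 3 4, 1 5; total weight 4+7+8+9+13 = 41.

41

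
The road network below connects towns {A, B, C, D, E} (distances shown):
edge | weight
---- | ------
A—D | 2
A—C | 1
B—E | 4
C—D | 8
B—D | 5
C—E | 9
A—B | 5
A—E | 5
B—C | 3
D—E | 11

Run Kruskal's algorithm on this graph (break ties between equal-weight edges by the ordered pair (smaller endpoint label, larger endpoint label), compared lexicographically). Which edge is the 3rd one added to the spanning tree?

B-C

Kruskal: consider edges lightest-first.
A—C (1): add — endpoints in different components.
A—D (2): add — endpoints in different components.
B—C (3): add — endpoints in different components.
B—E (4): add — endpoints in different components.
The 3rd edge added is B—C.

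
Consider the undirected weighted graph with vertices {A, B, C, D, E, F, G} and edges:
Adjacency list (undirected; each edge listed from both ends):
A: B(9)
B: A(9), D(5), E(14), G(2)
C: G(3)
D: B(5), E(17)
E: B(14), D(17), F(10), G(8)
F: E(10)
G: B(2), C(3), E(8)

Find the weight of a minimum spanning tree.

Kruskal: consider edges lightest-first.
B–G (2): add. Components now {A} {B,G} {C} {D} {E} {F}
C–G (3): add. Components now {A} {B,C,G} {D} {E} {F}
B–D (5): add. Components now {A} {B,C,D,G} {E} {F}
E–G (8): add. Components now {A} {B,C,D,E,G} {F}
A–B (9): add. Components now {A,B,C,D,E,G} {F}
E–F (10): add. Components now {A,B,C,D,E,F,G}
MST edges: B–G, C–G, B–D, E–G, A–B, E–F; total weight 2+3+5+8+9+10 = 37.

37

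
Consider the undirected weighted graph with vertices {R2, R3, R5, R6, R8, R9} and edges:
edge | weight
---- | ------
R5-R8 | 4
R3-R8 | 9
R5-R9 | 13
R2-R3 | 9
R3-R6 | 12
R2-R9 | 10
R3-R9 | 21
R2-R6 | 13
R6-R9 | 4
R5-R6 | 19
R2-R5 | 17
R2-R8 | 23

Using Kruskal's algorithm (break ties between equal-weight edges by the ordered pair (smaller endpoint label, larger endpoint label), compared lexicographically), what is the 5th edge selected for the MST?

R2-R9

Kruskal's algorithm — process edges by increasing weight (ties by edge label):
R5-R8 (4): add — endpoints in different components.
R6-R9 (4): add — endpoints in different components.
R2-R3 (9): add — endpoints in different components.
R3-R8 (9): add — endpoints in different components.
R2-R9 (10): add — endpoints in different components.
The 5th edge added is R2-R9.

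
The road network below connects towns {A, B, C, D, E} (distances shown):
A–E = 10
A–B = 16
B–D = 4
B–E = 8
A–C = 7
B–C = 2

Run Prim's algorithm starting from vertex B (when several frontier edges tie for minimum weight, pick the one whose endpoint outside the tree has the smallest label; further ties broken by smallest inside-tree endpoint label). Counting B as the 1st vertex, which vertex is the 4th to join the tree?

Grow the tree from B using Prim:
Step 1: cheapest edge leaving the tree is B–C (2); add C.
Step 2: cheapest edge leaving the tree is B–D (4); add D.
Step 3: cheapest edge leaving the tree is A–C (7); add A.
Step 4: cheapest edge leaving the tree is B–E (8); add E.
Vertex order: B, C, D, A, E. The 4th vertex is A.

A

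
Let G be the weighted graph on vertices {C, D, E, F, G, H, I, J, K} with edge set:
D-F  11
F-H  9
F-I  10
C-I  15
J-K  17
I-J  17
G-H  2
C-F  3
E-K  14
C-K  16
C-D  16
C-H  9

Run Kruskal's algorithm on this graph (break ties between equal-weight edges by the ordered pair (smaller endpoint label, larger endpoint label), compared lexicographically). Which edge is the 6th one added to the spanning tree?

Kruskal: consider edges lightest-first.
G-H (2): add — endpoints in different components.
C-F (3): add — endpoints in different components.
C-H (9): add — endpoints in different components.
F-H (9): skip — F and H already connected.
F-I (10): add — endpoints in different components.
D-F (11): add — endpoints in different components.
E-K (14): add — endpoints in different components.
C-I (15): skip — C and I already connected.
C-D (16): skip — C and D already connected.
C-K (16): add — endpoints in different components.
I-J (17): add — endpoints in different components.
The 6th edge added is E-K.

E-K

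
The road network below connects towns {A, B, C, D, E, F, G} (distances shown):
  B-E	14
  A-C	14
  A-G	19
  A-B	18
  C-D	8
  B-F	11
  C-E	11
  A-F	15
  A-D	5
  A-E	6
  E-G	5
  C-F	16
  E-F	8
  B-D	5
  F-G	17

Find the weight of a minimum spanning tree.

Prim's algorithm from E:
Step 1: cheapest edge leaving the tree is E-G (5); add G.
Step 2: cheapest edge leaving the tree is A-E (6); add A.
Step 3: cheapest edge leaving the tree is A-D (5); add D.
Step 4: cheapest edge leaving the tree is B-D (5); add B.
Step 5: cheapest edge leaving the tree is C-D (8); add C.
Step 6: cheapest edge leaving the tree is E-F (8); add F.
MST edges: E-G, A-E, A-D, B-D, C-D, E-F; total weight 5+6+5+5+8+8 = 37.

37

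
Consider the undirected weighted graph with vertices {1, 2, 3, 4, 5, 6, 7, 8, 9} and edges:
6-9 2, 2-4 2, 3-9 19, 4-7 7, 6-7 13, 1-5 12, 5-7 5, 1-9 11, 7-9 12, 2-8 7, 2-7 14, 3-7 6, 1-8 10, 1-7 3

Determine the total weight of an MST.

43

Sort edges by weight, then run Kruskal:
2-4 (2): add — endpoints in different components.
6-9 (2): add — endpoints in different components.
1-7 (3): add — endpoints in different components.
5-7 (5): add — endpoints in different components.
3-7 (6): add — endpoints in different components.
2-8 (7): add — endpoints in different components.
4-7 (7): add — endpoints in different components.
1-8 (10): skip — 1 and 8 already connected.
1-9 (11): add — endpoints in different components.
MST edges: 2-4, 6-9, 1-7, 5-7, 3-7, 2-8, 4-7, 1-9; total weight 2+2+3+5+6+7+7+11 = 43.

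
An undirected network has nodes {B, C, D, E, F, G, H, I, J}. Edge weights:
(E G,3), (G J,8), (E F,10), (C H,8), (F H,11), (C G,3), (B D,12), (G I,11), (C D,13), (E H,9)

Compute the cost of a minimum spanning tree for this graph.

68

Prim's algorithm from D:
Step 1: frontier [B D 12, C D 13] → take B D (12); add B.
Step 2: frontier [C D 13] → take C D (13); add C.
Step 3: frontier [C G 3, C H 8] → take C G (3); add G.
Step 4: frontier [C H 8, E G 3, G J 8, G I 11] → take E G (3); add E.
Step 5: frontier [C H 8, E H 9, E F 10, G J 8, G I 11] → take C H (8); add H.
Step 6: frontier [E F 10, G J 8, G I 11, F H 11] → take G J (8); add J.
Step 7: frontier [E F 10, G I 11, F H 11] → take E F (10); add F.
Step 8: frontier [G I 11] → take G I (11); add I.
MST edges: B D, C D, C G, E G, C H, G J, E F, G I; total weight 12+13+3+3+8+8+10+11 = 68.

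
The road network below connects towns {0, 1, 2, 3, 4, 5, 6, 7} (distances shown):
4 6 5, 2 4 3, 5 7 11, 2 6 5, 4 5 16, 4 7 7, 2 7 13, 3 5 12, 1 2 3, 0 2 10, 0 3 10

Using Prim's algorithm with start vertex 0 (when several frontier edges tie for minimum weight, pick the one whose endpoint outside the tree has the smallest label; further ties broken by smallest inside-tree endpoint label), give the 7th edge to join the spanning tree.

5-7

Prim, starting at 0.
Step 1: cheapest edge leaving the tree is 0 2 (10); add 2.
Step 2: cheapest edge leaving the tree is 1 2 (3); add 1.
Step 3: cheapest edge leaving the tree is 2 4 (3); add 4.
Step 4: cheapest edge leaving the tree is 2 6 (5); add 6.
Step 5: cheapest edge leaving the tree is 4 7 (7); add 7.
Step 6: cheapest edge leaving the tree is 0 3 (10); add 3.
Step 7: cheapest edge leaving the tree is 5 7 (11); add 5.
The 7th edge added is 5 7.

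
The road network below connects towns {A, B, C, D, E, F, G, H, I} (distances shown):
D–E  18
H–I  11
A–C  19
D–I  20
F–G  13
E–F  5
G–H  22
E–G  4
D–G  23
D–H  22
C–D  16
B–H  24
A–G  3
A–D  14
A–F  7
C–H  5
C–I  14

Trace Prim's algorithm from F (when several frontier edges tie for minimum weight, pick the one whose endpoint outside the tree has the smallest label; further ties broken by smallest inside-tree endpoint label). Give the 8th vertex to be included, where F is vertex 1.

I

Prim, starting at F.
Step 1: cheapest edge leaving the tree is E–F (5); add E.
Step 2: cheapest edge leaving the tree is E–G (4); add G.
Step 3: cheapest edge leaving the tree is A–G (3); add A.
Step 4: cheapest edge leaving the tree is A–D (14); add D.
Step 5: cheapest edge leaving the tree is C–D (16); add C.
Step 6: cheapest edge leaving the tree is C–H (5); add H.
Step 7: cheapest edge leaving the tree is H–I (11); add I.
Step 8: cheapest edge leaving the tree is B–H (24); add B.
Vertex order: F, E, G, A, D, C, H, I, B. The 8th vertex is I.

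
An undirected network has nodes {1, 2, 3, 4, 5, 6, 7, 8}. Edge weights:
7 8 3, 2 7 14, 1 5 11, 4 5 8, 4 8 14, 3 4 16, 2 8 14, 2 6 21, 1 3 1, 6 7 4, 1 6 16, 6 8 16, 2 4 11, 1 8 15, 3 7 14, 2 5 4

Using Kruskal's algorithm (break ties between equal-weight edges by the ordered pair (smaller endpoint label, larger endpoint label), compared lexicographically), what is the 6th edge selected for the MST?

1-5

Kruskal's algorithm — process edges by increasing weight (ties by edge label):
1 3 (1): add — endpoints in different components.
7 8 (3): add — endpoints in different components.
2 5 (4): add — endpoints in different components.
6 7 (4): add — endpoints in different components.
4 5 (8): add — endpoints in different components.
1 5 (11): add — endpoints in different components.
2 4 (11): skip — 2 and 4 already connected.
2 7 (14): add — endpoints in different components.
The 6th edge added is 1 5.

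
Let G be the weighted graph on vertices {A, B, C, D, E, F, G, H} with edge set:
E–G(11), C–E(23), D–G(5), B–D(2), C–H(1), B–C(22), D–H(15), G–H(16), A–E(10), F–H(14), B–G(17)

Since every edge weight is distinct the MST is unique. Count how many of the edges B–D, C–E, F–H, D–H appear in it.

Sort edges by weight, then run Kruskal:
C–H (1): add — endpoints in different components.
B–D (2): add — endpoints in different components.
D–G (5): add — endpoints in different components.
A–E (10): add — endpoints in different components.
E–G (11): add — endpoints in different components.
F–H (14): add — endpoints in different components.
D–H (15): add — endpoints in different components.
MST edge set: {C–H, B–D, D–G, A–E, E–G, F–H, D–H}.
Of the listed edges, {B–D, F–H, D–H} are in the MST → 3.

3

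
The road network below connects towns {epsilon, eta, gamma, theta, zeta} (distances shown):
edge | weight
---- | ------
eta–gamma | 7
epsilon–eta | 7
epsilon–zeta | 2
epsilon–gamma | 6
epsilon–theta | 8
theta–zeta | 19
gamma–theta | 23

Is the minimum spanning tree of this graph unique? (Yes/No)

No

Kruskal: consider edges lightest-first.
epsilon–zeta (2): add — endpoints in different components.
epsilon–gamma (6): add — endpoints in different components.
epsilon–eta (7): add — endpoints in different components.
eta–gamma (7): skip — eta and gamma already connected.
epsilon–theta (8): add — endpoints in different components.
Non-tree edge eta–gamma has weight 7, equal to the heaviest edge on its tree cycle — swapping gives another MST of the same weight. Not unique.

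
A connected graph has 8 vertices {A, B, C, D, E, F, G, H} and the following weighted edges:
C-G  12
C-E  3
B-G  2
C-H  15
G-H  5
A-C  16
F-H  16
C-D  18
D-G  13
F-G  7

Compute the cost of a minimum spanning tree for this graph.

58

Grow the tree from D using Prim:
Step 1: cheapest edge leaving the tree is D-G (13); add G.
Step 2: cheapest edge leaving the tree is B-G (2); add B.
Step 3: cheapest edge leaving the tree is G-H (5); add H.
Step 4: cheapest edge leaving the tree is F-G (7); add F.
Step 5: cheapest edge leaving the tree is C-G (12); add C.
Step 6: cheapest edge leaving the tree is C-E (3); add E.
Step 7: cheapest edge leaving the tree is A-C (16); add A.
MST edges: D-G, B-G, G-H, F-G, C-G, C-E, A-C; total weight 13+2+5+7+12+3+16 = 58.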